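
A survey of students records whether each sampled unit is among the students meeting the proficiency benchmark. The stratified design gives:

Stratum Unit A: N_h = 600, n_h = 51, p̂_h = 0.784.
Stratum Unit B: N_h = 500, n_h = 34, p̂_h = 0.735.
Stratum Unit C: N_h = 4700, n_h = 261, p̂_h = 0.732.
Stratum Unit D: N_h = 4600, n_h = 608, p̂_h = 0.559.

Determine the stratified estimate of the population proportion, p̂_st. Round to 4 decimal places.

p̂_st ≈ 0.6586

N = 10400; stratum weights W_h = N_h/N.
p̂_st = Σ W_h p̂_h = (600·0.784 + 500·0.735 + 4700·0.732 + 4600·0.559)/10400 = 0.65863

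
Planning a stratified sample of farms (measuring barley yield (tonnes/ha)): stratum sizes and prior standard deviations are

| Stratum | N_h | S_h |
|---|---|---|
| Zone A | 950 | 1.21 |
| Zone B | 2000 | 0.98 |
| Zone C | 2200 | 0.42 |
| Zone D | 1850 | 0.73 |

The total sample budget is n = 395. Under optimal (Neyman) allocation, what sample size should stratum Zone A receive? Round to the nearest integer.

Neyman allocation: n_h = n · N_h S_h / Σ N_i S_i, with n = 395.
  stratum Zone A: N_h·S_h = 950·1.21 = 1149.50
  stratum Zone B: N_h·S_h = 2000·0.98 = 1960.00
  stratum Zone C: N_h·S_h = 2200·0.42 = 924.00
  stratum Zone D: N_h·S_h = 1850·0.73 = 1350.50
Σ N_h S_h = 5384.00
n for stratum Zone A = 395·1149.50/5384.00 = 84.334 → 84

84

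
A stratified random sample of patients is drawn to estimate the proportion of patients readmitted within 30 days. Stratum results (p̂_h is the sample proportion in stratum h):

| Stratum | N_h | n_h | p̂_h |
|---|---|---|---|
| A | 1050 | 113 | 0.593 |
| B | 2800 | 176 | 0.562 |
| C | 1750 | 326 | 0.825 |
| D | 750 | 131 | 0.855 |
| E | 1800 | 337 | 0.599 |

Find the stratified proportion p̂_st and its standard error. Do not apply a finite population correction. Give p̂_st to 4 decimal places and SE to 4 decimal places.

p̂_st ≈ 0.6576, SE ≈ 0.0163

N = 8150; stratum weights W_h = N_h/N.
p̂_st = Σ W_h p̂_h = (1050·0.593 + 2800·0.562 + 1750·0.825 + 750·0.855 + 1800·0.599)/8150 = 0.65760
V̂(p̂_st) = Σ W_h² p̂_h(1−p̂_h)/(n_h−1):
  stratum A: (1050/8150)²·0.593·0.407/112 = 3.5768e-05
  stratum B: (2800/8150)²·0.562·0.438/175 = 0.000166025
  stratum C: (1750/8150)²·0.825·0.175/325 = 2.04819e-05
  stratum D: (750/8150)²·0.855·0.145/130 = 8.07603e-06
  stratum E: (1800/8150)²·0.599·0.401/336 = 3.48708e-05
V̂(p̂_st) = 0.000265222; SE = √V̂ = 0.0162856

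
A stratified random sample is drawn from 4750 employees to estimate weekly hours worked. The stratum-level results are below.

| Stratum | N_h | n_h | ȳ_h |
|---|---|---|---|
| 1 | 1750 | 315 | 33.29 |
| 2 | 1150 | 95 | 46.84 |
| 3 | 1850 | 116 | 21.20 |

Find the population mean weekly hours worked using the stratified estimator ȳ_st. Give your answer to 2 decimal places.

N = Σ N_h = 4750. Stratum weights W_h = N_h/N.
ȳ_st = (1750·33.29 + 1150·46.84 + 1850·21.20) / 4750 = 31.8618

ȳ_st ≈ 31.86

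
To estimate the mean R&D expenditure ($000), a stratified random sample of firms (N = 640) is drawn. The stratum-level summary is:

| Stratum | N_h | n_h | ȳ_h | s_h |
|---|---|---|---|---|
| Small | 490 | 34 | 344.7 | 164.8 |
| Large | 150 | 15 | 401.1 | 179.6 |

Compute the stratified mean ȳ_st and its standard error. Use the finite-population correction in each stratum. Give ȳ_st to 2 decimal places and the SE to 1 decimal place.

ȳ_st = Σ W_h ȳ_h = (490·344.7 + 150·401.1)/640 = 357.91875
V̂(ȳ_st) = Σ W_h² (1 − n_h/N_h) s_h²/n_h, with W_h = N_h/N and N = 640:
  stratum Small: (490/640)²·(1 − 34/490)·164.8²/34 = 435.749
  stratum Large: (150/640)²·(1 − 15/150)·179.6²/15 = 106.313
V̂(ȳ_st) = 542.062
SE(ȳ_st) = √542.062 = 23.2822

ȳ_st ≈ 357.92, SE ≈ 23.3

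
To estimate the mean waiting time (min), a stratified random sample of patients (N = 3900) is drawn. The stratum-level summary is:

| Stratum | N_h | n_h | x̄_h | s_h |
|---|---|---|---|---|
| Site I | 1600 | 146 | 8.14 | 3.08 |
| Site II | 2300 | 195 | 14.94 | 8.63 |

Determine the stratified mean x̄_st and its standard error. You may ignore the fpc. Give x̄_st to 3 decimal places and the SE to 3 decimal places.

x̄_st ≈ 12.150, SE ≈ 0.379

x̄_st = Σ W_h x̄_h = (1600·8.14 + 2300·14.94)/3900 = 12.15026
V̂(x̄_st) = Σ W_h² s_h²/n_h, with W_h = N_h/N and N = 3900:
  stratum Site I: (1600/3900)²·3.08²/146 = 0.010936
  stratum Site II: (2300/3900)²·8.63²/195 = 0.132835
V̂(x̄_st) = 0.143771
SE(x̄_st) = √0.143771 = 0.379172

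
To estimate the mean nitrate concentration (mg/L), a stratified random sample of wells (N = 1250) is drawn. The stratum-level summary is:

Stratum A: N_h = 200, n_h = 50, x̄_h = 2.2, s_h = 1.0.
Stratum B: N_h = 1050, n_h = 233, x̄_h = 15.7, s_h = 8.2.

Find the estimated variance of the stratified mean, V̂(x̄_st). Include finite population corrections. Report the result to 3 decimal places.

V̂(x̄_st) ≈ 0.159

V̂(x̄_st) = Σ W_h² (1 − n_h/N_h) s_h²/n_h, with W_h = N_h/N and N = 1250:
  stratum A: (200/1250)²·(1 − 50/200)·1.0²/50 = 0.000384
  stratum B: (1050/1250)²·(1 − 233/1050)·8.2²/233 = 0.158439
V̂(x̄_st) = 0.158823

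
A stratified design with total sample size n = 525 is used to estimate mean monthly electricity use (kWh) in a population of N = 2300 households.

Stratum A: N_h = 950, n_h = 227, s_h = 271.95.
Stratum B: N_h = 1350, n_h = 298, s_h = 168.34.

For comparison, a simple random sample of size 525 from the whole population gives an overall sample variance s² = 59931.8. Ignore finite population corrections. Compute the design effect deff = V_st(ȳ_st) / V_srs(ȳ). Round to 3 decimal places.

deff ≈ 0.774

V̂(ȳ_st) = Σ W_h² s_h²/n_h, with W_h = N_h/N and N = 2300:
  stratum A: (950/2300)²·271.95²/227 = 55.5832
  stratum B: (1350/2300)²·168.34²/298 = 32.762
V_st = 88.3452
V_srs = s²/n = 59931.8/525 = 114.156
deff = V_st / V_srs = 88.3452/114.156 = 0.7739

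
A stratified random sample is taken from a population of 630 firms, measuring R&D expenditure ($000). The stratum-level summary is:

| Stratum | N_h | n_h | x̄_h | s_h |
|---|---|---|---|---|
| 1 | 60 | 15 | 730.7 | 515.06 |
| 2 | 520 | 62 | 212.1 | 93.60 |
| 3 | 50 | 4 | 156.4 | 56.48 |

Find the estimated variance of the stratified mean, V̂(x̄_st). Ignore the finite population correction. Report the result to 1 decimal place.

V̂(x̄_st) = Σ W_h² s_h²/n_h, with W_h = N_h/N and N = 630:
  stratum 1: (60/630)²·515.06²/15 = 160.415
  stratum 2: (520/630)²·93.60²/62 = 96.2688
  stratum 3: (50/630)²·56.48²/4 = 5.02329
V̂(x̄_st) = 261.707

V̂(x̄_st) ≈ 261.7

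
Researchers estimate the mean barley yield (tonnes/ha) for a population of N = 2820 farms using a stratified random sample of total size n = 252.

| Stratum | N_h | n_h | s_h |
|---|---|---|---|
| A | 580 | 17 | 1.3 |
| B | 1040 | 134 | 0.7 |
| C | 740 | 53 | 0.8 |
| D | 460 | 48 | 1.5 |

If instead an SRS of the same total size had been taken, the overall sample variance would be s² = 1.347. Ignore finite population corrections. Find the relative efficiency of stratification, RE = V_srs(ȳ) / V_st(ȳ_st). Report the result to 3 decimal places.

RE ≈ 0.788

V̂(ȳ_st) = Σ W_h² s_h²/n_h, with W_h = N_h/N and N = 2820:
  stratum A: (580/2820)²·1.3²/17 = 0.00420529
  stratum B: (1040/2820)²·0.7²/134 = 0.000497347
  stratum C: (740/2820)²·0.8²/53 = 0.000831514
  stratum D: (460/2820)²·1.5²/48 = 0.00124726
V_st = 0.00678141
V_srs = s²/n = 1.347/252 = 0.00534524
Relative efficiency = V_srs / V_st = 0.00534524/0.00678141 = 0.7882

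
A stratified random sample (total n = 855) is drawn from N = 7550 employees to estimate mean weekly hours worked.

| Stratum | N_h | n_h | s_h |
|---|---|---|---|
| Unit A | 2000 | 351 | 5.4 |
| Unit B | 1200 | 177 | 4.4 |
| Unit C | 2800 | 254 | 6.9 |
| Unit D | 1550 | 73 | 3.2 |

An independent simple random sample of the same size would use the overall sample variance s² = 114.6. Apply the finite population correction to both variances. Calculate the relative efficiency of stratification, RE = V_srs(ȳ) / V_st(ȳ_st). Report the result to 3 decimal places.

V̂(ȳ_st) = Σ W_h² (1 − n_h/N_h) s_h²/n_h, with W_h = N_h/N and N = 7550:
  stratum Unit A: (2000/7550)²·(1 − 351/2000)·5.4²/351 = 0.00480659
  stratum Unit B: (1200/7550)²·(1 − 177/1200)·4.4²/177 = 0.00235556
  stratum Unit C: (2800/7550)²·(1 − 254/2800)·6.9²/254 = 0.0234416
  stratum Unit D: (1550/7550)²·(1 − 73/1550)·3.2²/73 = 0.00563372
V_st = 0.0362375
V_srs = (1 − 855/7550)·114.6/855 = 0.118856
Relative efficiency = V_srs / V_st = 0.118856/0.0362375 = 3.2799

RE ≈ 3.280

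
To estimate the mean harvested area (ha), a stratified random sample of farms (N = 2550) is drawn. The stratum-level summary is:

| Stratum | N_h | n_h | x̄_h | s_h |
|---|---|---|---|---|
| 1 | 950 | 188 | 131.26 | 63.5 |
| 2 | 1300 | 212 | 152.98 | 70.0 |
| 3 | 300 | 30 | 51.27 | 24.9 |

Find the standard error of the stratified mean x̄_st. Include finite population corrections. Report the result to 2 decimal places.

V̂(x̄_st) = Σ W_h² (1 − n_h/N_h) s_h²/n_h, with W_h = N_h/N and N = 2550:
  stratum 1: (950/2550)²·(1 − 188/950)·63.5²/188 = 2.38774
  stratum 2: (1300/2550)²·(1 − 212/1300)·70.0²/212 = 5.0275
  stratum 3: (300/2550)²·(1 − 30/300)·24.9²/30 = 0.257444
V̂(x̄_st) = 7.67269
SE(x̄_st) = √7.67269 = 2.76996

SE(x̄_st) ≈ 2.77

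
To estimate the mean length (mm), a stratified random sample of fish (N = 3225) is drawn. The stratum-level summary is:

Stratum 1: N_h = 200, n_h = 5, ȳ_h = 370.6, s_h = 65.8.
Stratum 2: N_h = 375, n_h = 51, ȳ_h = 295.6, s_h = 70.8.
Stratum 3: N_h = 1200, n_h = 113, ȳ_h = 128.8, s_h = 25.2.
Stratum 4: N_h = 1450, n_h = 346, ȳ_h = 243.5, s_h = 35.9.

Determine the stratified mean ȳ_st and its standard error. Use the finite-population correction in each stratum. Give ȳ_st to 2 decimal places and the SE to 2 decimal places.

ȳ_st ≈ 214.76, SE ≈ 2.38

ȳ_st = Σ W_h ȳ_h = (200·370.6 + 375·295.6 + 1200·128.8 + 1450·243.5)/3225 = 214.76124
V̂(ȳ_st) = Σ W_h² (1 − n_h/N_h) s_h²/n_h, with W_h = N_h/N and N = 3225:
  stratum 1: (200/3225)²·(1 − 5/200)·65.8²/5 = 3.24703
  stratum 2: (375/3225)²·(1 − 51/375)·70.8²/51 = 1.14819
  stratum 3: (1200/3225)²·(1 − 113/1200)·25.2²/113 = 0.704813
  stratum 4: (1450/3225)²·(1 − 346/1450)·35.9²/346 = 0.573311
V̂(ȳ_st) = 5.67335
SE(ȳ_st) = √5.67335 = 2.38188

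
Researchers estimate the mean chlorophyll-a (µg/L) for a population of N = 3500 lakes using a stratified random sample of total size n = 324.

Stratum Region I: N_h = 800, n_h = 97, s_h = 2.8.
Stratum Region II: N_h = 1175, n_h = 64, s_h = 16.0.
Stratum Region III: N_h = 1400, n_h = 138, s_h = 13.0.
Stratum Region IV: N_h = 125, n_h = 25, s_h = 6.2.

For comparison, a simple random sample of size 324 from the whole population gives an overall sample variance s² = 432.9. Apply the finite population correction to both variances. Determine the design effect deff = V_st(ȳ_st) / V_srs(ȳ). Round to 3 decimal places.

V̂(ȳ_st) = Σ W_h² (1 − n_h/N_h) s_h²/n_h, with W_h = N_h/N and N = 3500:
  stratum Region I: (800/3500)²·(1 − 97/800)·2.8²/97 = 0.00371068
  stratum Region II: (1175/3500)²·(1 − 64/1175)·16.0²/64 = 0.426261
  stratum Region III: (1400/3500)²·(1 − 138/1400)·13.0²/138 = 0.176628
  stratum Region IV: (125/3500)²·(1 − 25/125)·6.2²/25 = 0.00156898
V_st = 0.608169
V_srs = (1 − 324/3500)·432.9/324 = 1.21243
deff = V_st / V_srs = 0.608169/1.21243 = 0.5016

deff ≈ 0.502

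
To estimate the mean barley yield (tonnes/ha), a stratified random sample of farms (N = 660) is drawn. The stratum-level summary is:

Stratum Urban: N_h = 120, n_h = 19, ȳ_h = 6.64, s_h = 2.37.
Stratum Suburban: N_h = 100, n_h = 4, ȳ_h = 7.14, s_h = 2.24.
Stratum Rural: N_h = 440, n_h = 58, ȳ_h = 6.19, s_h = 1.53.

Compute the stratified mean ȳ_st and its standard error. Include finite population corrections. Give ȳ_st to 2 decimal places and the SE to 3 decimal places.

ȳ_st ≈ 6.42, SE ≈ 0.227

ȳ_st = Σ W_h ȳ_h = (120·6.64 + 100·7.14 + 440·6.19)/660 = 6.41576
V̂(ȳ_st) = Σ W_h² (1 − n_h/N_h) s_h²/n_h, with W_h = N_h/N and N = 660:
  stratum Urban: (120/660)²·(1 − 19/120)·2.37²/19 = 0.00822542
  stratum Suburban: (100/660)²·(1 − 4/100)·2.24²/4 = 0.0276452
  stratum Rural: (440/660)²·(1 − 58/440)·1.53²/58 = 0.0155734
V̂(ȳ_st) = 0.051444
SE(ȳ_st) = √0.051444 = 0.226813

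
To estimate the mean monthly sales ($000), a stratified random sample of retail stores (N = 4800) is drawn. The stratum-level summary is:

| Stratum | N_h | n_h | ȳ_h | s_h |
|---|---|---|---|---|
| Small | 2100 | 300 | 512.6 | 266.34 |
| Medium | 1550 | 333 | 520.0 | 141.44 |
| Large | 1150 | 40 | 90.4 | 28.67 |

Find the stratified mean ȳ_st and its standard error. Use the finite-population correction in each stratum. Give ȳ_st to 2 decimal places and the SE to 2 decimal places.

ȳ_st = Σ W_h ȳ_h = (2100·512.6 + 1550·520.0 + 1150·90.4)/4800 = 413.83750
V̂(ȳ_st) = Σ W_h² (1 − n_h/N_h) s_h²/n_h, with W_h = N_h/N and N = 4800:
  stratum Small: (2100/4800)²·(1 − 300/2100)·266.34²/300 = 38.7937
  stratum Medium: (1550/4800)²·(1 − 333/1550)·141.44²/333 = 4.91858
  stratum Large: (1150/4800)²·(1 − 40/1150)·28.67²/40 = 1.1385
V̂(ȳ_st) = 44.8508
SE(ȳ_st) = √44.8508 = 6.69707

ȳ_st ≈ 413.84, SE ≈ 6.70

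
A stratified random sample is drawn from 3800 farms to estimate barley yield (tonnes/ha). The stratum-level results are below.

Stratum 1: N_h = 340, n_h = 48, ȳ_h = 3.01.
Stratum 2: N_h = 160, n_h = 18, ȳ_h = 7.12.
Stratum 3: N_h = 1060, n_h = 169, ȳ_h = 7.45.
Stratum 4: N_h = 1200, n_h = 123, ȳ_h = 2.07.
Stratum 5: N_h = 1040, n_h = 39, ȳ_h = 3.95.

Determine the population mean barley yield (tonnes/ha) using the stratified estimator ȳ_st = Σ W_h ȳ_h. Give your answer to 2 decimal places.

N = Σ N_h = 3800. Stratum weights W_h = N_h/N.
ȳ_st = (340·3.01 + 160·7.12 + 1060·7.45 + 1200·2.07 + 1040·3.95) / 3800 = 4.3820

ȳ_st ≈ 4.38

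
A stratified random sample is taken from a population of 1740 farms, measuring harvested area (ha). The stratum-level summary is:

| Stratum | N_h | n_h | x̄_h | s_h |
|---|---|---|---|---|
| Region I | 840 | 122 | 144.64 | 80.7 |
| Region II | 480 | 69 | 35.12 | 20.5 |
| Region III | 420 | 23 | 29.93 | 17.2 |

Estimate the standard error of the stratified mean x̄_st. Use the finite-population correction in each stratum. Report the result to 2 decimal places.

SE(x̄_st) ≈ 3.43

V̂(x̄_st) = Σ W_h² (1 − n_h/N_h) s_h²/n_h, with W_h = N_h/N and N = 1740:
  stratum Region I: (840/1740)²·(1 − 122/840)·80.7²/122 = 10.6339
  stratum Region II: (480/1740)²·(1 − 69/480)·20.5²/69 = 0.396865
  stratum Region III: (420/1740)²·(1 − 23/420)·17.2²/23 = 0.708387
V̂(x̄_st) = 11.7391
SE(x̄_st) = √11.7391 = 3.42624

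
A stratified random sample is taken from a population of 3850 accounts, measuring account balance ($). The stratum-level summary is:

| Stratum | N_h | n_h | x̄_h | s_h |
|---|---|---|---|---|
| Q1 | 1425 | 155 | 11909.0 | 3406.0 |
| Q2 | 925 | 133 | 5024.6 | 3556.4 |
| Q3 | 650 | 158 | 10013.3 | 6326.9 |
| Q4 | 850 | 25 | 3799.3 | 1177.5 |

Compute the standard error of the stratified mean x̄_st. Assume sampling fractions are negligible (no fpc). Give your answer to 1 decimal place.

SE(x̄_st) ≈ 160.2

V̂(x̄_st) = Σ W_h² s_h²/n_h, with W_h = N_h/N and N = 3850:
  stratum Q1: (1425/3850)²·3406.0²/155 = 10253.4
  stratum Q2: (925/3850)²·3556.4²/133 = 5489.48
  stratum Q3: (650/3850)²·6326.9²/158 = 7221.54
  stratum Q4: (850/3850)²·1177.5²/25 = 2703.32
V̂(x̄_st) = 25667.7
SE(x̄_st) = √25667.7 = 160.211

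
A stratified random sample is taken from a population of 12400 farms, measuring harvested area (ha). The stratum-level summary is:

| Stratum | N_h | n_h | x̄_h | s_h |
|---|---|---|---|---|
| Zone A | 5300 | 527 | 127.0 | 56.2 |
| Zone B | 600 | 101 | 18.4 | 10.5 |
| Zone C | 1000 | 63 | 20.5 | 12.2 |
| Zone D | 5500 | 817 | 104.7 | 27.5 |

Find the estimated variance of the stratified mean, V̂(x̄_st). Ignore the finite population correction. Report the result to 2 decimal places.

V̂(x̄_st) = Σ W_h² s_h²/n_h, with W_h = N_h/N and N = 12400:
  stratum Zone A: (5300/12400)²·56.2²/527 = 1.09489
  stratum Zone B: (600/12400)²·10.5²/101 = 0.00255574
  stratum Zone C: (1000/12400)²·12.2²/63 = 0.0153651
  stratum Zone D: (5500/12400)²·27.5²/817 = 0.182106
V̂(x̄_st) = 1.29492

V̂(x̄_st) ≈ 1.29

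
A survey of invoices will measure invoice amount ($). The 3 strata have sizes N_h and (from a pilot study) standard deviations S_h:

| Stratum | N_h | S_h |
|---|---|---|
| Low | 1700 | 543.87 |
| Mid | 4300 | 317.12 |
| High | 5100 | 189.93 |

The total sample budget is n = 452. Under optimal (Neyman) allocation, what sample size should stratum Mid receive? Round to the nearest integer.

189

Neyman allocation: n_h = n · N_h S_h / Σ N_i S_i, with n = 452.
  stratum Low: N_h·S_h = 1700·543.87 = 924579.00
  stratum Mid: N_h·S_h = 4300·317.12 = 1363616.00
  stratum High: N_h·S_h = 5100·189.93 = 968643.00
Σ N_h S_h = 3256838.00
n for stratum Mid = 452·1363616.00/3256838.00 = 189.249 → 189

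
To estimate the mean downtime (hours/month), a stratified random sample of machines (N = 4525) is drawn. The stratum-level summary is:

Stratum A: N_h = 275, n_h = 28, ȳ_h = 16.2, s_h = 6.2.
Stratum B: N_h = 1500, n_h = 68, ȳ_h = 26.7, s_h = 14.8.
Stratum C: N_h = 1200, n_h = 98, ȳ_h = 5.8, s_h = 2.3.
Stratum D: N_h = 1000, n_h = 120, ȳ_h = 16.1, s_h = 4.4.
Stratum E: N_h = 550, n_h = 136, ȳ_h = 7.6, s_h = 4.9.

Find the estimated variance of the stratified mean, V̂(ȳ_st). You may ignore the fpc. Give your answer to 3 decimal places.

V̂(ȳ_st) = Σ W_h² s_h²/n_h, with W_h = N_h/N and N = 4525:
  stratum A: (275/4525)²·6.2²/28 = 0.00507053
  stratum B: (1500/4525)²·14.8²/68 = 0.353965
  stratum C: (1200/4525)²·2.3²/98 = 0.00379625
  stratum D: (1000/4525)²·4.4²/120 = 0.00787929
  stratum E: (550/4525)²·4.9²/136 = 0.0026082
V̂(ȳ_st) = 0.373319

V̂(ȳ_st) ≈ 0.373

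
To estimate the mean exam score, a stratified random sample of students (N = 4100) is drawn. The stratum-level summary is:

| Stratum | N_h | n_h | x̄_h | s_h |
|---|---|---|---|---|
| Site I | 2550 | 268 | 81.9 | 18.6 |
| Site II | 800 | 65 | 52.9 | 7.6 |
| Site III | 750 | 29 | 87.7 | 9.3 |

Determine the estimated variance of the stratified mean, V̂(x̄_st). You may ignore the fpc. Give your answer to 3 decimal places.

V̂(x̄_st) = Σ W_h² s_h²/n_h, with W_h = N_h/N and N = 4100:
  stratum Site I: (2550/4100)²·18.6²/268 = 0.499348
  stratum Site II: (800/4100)²·7.6²/65 = 0.0338319
  stratum Site III: (750/4100)²·9.3²/29 = 0.0997982
V̂(x̄_st) = 0.632979

V̂(x̄_st) ≈ 0.633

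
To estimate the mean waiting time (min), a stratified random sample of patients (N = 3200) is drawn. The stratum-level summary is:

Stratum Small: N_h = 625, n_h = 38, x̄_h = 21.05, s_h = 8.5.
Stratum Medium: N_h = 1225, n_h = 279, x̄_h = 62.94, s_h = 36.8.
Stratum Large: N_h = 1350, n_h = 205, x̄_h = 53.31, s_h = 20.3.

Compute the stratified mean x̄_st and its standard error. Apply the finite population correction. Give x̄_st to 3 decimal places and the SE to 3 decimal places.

x̄_st ≈ 50.696, SE ≈ 0.960

x̄_st = Σ W_h x̄_h = (625·21.05 + 1225·62.94 + 1350·53.31)/3200 = 50.69570
V̂(x̄_st) = Σ W_h² (1 − n_h/N_h) s_h²/n_h, with W_h = N_h/N and N = 3200:
  stratum Small: (625/3200)²·(1 − 38/625)·8.5²/38 = 0.0681197
  stratum Medium: (1225/3200)²·(1 − 279/1225)·36.8²/279 = 0.549312
  stratum Large: (1350/3200)²·(1 − 205/1350)·20.3²/205 = 0.303443
V̂(x̄_st) = 0.920874
SE(x̄_st) = √0.920874 = 0.959622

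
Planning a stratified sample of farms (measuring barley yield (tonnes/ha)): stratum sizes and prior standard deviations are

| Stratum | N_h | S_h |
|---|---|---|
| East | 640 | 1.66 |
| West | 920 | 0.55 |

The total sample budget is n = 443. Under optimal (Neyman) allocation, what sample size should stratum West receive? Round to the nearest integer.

143

Neyman allocation: n_h = n · N_h S_h / Σ N_i S_i, with n = 443.
  stratum East: N_h·S_h = 640·1.66 = 1062.40
  stratum West: N_h·S_h = 920·0.55 = 506.00
Σ N_h S_h = 1568.40
n for stratum West = 443·506.00/1568.40 = 142.921 → 143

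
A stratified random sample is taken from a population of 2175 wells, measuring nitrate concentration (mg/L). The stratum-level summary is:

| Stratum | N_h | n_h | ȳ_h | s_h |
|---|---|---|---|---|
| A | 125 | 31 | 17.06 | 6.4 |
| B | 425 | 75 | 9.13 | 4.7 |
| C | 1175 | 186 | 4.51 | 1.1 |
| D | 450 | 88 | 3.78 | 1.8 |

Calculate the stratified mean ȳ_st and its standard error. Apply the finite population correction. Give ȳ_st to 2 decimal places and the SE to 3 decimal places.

ȳ_st ≈ 5.98, SE ≈ 0.124

ȳ_st = Σ W_h ȳ_h = (125·17.06 + 425·9.13 + 1175·4.51 + 450·3.78)/2175 = 5.98299
V̂(ȳ_st) = Σ W_h² (1 − n_h/N_h) s_h²/n_h, with W_h = N_h/N and N = 2175:
  stratum A: (125/2175)²·(1 − 31/125)·6.4²/31 = 0.00328184
  stratum B: (425/2175)²·(1 − 75/425)·4.7²/75 = 0.00926132
  stratum C: (1175/2175)²·(1 − 186/1175)·1.1²/186 = 0.00159804
  stratum D: (450/2175)²·(1 − 88/450)·1.8²/88 = 0.00126784
V̂(ȳ_st) = 0.015409
SE(ȳ_st) = √0.015409 = 0.124133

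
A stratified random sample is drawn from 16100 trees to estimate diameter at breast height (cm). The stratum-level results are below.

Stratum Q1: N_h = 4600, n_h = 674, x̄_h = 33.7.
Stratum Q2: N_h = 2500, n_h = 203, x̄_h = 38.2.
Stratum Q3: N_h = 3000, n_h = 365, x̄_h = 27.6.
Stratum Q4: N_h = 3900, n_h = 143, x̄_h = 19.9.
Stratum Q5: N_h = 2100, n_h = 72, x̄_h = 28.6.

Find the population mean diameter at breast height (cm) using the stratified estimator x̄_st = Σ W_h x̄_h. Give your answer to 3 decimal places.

x̄_st ≈ 29.254

N = Σ N_h = 16100. Stratum weights W_h = N_h/N.
x̄_st = (4600·33.7 + 2500·38.2 + 3000·27.6 + 3900·19.9 + 2100·28.6) / 16100 = 29.25404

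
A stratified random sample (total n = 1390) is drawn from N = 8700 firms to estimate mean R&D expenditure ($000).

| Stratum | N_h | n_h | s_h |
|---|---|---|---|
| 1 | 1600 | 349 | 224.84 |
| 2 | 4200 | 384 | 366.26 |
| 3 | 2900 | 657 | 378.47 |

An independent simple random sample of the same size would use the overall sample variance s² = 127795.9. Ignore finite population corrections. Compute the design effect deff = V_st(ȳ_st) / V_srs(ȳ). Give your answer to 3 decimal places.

V̂(ȳ_st) = Σ W_h² s_h²/n_h, with W_h = N_h/N and N = 8700:
  stratum 1: (1600/8700)²·224.84²/349 = 4.89918
  stratum 2: (4200/8700)²·366.26²/384 = 81.4156
  stratum 3: (2900/8700)²·378.47²/657 = 24.2245
V_st = 110.539
V_srs = s²/n = 127795.9/1390 = 91.9395
deff = V_st / V_srs = 110.539/91.9395 = 1.2023

deff ≈ 1.202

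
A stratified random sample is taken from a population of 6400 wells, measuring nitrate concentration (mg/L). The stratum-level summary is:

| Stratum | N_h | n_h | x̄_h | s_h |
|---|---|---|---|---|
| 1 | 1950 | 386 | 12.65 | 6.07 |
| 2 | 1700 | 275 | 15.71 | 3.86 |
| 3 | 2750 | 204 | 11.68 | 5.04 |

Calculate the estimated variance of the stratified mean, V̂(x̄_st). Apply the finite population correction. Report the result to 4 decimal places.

V̂(x̄_st) ≈ 0.0316

V̂(x̄_st) = Σ W_h² (1 − n_h/N_h) s_h²/n_h, with W_h = N_h/N and N = 6400:
  stratum 1: (1950/6400)²·(1 − 386/1950)·6.07²/386 = 0.00710725
  stratum 2: (1700/6400)²·(1 − 275/1700)·3.86²/275 = 0.00320439
  stratum 3: (2750/6400)²·(1 − 204/2750)·5.04²/204 = 0.0212844
V̂(x̄_st) = 0.0315961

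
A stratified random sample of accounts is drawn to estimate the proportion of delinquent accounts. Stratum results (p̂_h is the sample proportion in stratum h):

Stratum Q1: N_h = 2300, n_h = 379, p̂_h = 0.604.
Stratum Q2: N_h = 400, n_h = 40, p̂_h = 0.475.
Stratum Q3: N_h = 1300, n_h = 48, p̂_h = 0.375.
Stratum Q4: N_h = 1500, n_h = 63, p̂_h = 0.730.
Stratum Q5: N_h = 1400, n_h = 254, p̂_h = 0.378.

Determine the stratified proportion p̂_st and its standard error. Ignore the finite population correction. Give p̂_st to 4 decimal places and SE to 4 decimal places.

p̂_st ≈ 0.5349, SE ≈ 0.0214

N = 6900; stratum weights W_h = N_h/N.
p̂_st = Σ W_h p̂_h = (2300·0.604 + 400·0.475 + 1300·0.375 + 1500·0.730 + 1400·0.378)/6900 = 0.53491
V̂(p̂_st) = Σ W_h² p̂_h(1−p̂_h)/(n_h−1):
  stratum Q1: (2300/6900)²·0.604·0.396/378 = 7.03069e-05
  stratum Q2: (400/6900)²·0.475·0.525/39 = 2.14887e-05
  stratum Q3: (1300/6900)²·0.375·0.625/47 = 0.000177012
  stratum Q4: (1500/6900)²·0.730·0.270/62 = 0.000150238
  stratum Q5: (1400/6900)²·0.378·0.622/253 = 3.82578e-05
V̂(p̂_st) = 0.000457303; SE = √V̂ = 0.0213846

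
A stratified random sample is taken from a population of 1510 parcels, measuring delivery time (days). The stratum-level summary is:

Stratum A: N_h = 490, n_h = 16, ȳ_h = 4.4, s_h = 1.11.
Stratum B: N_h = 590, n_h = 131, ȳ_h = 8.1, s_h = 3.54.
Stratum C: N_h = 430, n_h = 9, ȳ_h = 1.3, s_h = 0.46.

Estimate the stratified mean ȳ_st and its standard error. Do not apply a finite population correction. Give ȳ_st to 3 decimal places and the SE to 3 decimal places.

ȳ_st ≈ 4.963, SE ≈ 0.157

ȳ_st = Σ W_h ȳ_h = (490·4.4 + 590·8.1 + 430·1.3)/1510 = 4.96291
V̂(ȳ_st) = Σ W_h² s_h²/n_h, with W_h = N_h/N and N = 1510:
  stratum A: (490/1510)²·1.11²/16 = 0.00810894
  stratum B: (590/1510)²·3.54²/131 = 0.0146045
  stratum C: (430/1510)²·0.46²/9 = 0.00190658
V̂(ȳ_st) = 0.02462
SE(ȳ_st) = √0.02462 = 0.156908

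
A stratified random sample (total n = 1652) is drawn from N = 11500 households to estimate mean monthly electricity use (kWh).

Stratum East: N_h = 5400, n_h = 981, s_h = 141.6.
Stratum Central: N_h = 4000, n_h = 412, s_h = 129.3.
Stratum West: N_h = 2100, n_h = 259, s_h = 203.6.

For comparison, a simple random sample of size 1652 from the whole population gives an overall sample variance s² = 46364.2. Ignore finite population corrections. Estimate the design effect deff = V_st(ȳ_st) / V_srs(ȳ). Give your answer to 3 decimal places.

V̂(ȳ_st) = Σ W_h² s_h²/n_h, with W_h = N_h/N and N = 11500:
  stratum East: (5400/11500)²·141.6²/981 = 4.5066
  stratum Central: (4000/11500)²·129.3²/412 = 4.90935
  stratum West: (2100/11500)²·203.6²/259 = 5.33702
V_st = 14.753
V_srs = s²/n = 46364.2/1652 = 28.0655
deff = V_st / V_srs = 14.753/28.0655 = 0.5257

deff ≈ 0.526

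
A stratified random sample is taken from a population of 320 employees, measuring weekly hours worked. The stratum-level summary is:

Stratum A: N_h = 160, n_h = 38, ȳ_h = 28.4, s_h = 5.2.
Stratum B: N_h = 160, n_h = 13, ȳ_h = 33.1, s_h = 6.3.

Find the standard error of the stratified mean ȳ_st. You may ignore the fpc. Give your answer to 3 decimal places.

V̂(ȳ_st) = Σ W_h² s_h²/n_h, with W_h = N_h/N and N = 320:
  stratum A: (160/320)²·5.2²/38 = 0.177895
  stratum B: (160/320)²·6.3²/13 = 0.763269
V̂(ȳ_st) = 0.941164
SE(ȳ_st) = √0.941164 = 0.970136

SE(ȳ_st) ≈ 0.970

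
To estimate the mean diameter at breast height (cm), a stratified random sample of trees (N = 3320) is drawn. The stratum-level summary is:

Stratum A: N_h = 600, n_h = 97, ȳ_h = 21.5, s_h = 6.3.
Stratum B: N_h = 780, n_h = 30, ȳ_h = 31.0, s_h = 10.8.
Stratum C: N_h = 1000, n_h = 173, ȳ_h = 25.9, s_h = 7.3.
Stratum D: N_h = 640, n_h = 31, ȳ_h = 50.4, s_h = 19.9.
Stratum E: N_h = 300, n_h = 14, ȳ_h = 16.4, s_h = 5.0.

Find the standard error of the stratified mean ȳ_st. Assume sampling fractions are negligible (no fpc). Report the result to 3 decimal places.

SE(ȳ_st) ≈ 0.863

V̂(ȳ_st) = Σ W_h² s_h²/n_h, with W_h = N_h/N and N = 3320:
  stratum A: (600/3320)²·6.3²/97 = 0.013364
  stratum B: (780/3320)²·10.8²/30 = 0.214605
  stratum C: (1000/3320)²·7.3²/173 = 0.0279462
  stratum D: (640/3320)²·19.9²/31 = 0.47471
  stratum E: (300/3320)²·5.0²/14 = 0.0145807
V̂(ȳ_st) = 0.745205
SE(ȳ_st) = √0.745205 = 0.863253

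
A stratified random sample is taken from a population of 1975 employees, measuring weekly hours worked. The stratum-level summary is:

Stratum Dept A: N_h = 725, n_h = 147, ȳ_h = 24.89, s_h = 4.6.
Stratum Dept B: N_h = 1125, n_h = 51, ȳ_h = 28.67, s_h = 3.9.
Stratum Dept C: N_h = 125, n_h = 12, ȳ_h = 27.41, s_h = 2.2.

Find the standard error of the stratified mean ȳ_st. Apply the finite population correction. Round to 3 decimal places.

V̂(ȳ_st) = Σ W_h² (1 − n_h/N_h) s_h²/n_h, with W_h = N_h/N and N = 1975:
  stratum Dept A: (725/1975)²·(1 − 147/725)·4.6²/147 = 0.0154643
  stratum Dept B: (1125/1975)²·(1 − 51/1125)·3.9²/51 = 0.0923808
  stratum Dept C: (125/1975)²·(1 − 12/125)·2.2²/12 = 0.00146056
V̂(ȳ_st) = 0.109306
SE(ȳ_st) = √0.109306 = 0.330614

SE(ȳ_st) ≈ 0.331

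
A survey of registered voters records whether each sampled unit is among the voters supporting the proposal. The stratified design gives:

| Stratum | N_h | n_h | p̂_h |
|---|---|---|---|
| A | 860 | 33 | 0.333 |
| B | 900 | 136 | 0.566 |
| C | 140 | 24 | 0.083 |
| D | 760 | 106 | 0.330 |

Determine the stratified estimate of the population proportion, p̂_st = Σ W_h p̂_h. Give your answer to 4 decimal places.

N = 2660; stratum weights W_h = N_h/N.
p̂_st = Σ W_h p̂_h = (860·0.333 + 900·0.566 + 140·0.083 + 760·0.330)/2660 = 0.39782

p̂_st ≈ 0.3978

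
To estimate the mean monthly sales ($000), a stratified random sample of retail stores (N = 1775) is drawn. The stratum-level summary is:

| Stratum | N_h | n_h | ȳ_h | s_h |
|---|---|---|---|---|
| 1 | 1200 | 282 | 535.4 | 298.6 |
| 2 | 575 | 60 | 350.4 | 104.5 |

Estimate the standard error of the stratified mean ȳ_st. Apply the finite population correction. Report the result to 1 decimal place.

SE(ȳ_st) ≈ 11.3

V̂(ȳ_st) = Σ W_h² (1 − n_h/N_h) s_h²/n_h, with W_h = N_h/N and N = 1775:
  stratum 1: (1200/1775)²·(1 − 282/1200)·298.6²/282 = 110.55
  stratum 2: (575/1775)²·(1 − 60/575)·104.5²/60 = 17.1064
V̂(ȳ_st) = 127.656
SE(ȳ_st) = √127.656 = 11.2985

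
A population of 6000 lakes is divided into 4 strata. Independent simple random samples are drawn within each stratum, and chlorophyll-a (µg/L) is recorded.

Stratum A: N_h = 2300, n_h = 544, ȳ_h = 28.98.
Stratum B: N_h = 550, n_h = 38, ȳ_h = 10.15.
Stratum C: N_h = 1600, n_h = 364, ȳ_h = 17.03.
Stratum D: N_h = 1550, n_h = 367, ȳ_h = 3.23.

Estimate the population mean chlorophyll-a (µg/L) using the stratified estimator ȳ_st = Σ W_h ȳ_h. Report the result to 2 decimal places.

N = Σ N_h = 6000. Stratum weights W_h = N_h/N.
ȳ_st = (2300·28.98 + 550·10.15 + 1600·17.03 + 1550·3.23) / 6000 = 17.4152

ȳ_st ≈ 17.42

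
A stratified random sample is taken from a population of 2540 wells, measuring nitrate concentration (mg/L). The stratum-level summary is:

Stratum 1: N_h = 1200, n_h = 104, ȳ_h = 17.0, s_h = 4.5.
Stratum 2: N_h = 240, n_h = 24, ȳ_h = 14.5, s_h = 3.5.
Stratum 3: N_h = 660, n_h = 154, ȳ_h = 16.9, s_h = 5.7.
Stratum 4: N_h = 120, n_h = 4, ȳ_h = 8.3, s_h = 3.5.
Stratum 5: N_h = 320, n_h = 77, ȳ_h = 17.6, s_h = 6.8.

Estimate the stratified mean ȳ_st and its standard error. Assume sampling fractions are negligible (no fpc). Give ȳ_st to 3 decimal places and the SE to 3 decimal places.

ȳ_st = Σ W_h ȳ_h = (1200·17.0 + 240·14.5 + 660·16.9 + 120·8.3 + 320·17.6)/2540 = 16.40236
V̂(ȳ_st) = Σ W_h² s_h²/n_h, with W_h = N_h/N and N = 2540:
  stratum 1: (1200/2540)²·4.5²/104 = 0.0434597
  stratum 2: (240/2540)²·3.5²/24 = 0.00455701
  stratum 3: (660/2540)²·5.7²/154 = 0.0142446
  stratum 4: (120/2540)²·3.5²/4 = 0.00683551
  stratum 5: (320/2540)²·6.8²/77 = 0.00953146
V̂(ȳ_st) = 0.0786283
SE(ȳ_st) = √0.0786283 = 0.280407

ȳ_st ≈ 16.402, SE ≈ 0.280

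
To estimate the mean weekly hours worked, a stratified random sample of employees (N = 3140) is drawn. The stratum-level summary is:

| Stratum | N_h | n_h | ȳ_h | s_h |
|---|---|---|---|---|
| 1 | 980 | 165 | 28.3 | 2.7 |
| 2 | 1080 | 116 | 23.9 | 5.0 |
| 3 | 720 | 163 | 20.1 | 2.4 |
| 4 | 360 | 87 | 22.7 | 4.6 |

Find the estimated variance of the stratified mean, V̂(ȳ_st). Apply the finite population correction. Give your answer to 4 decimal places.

V̂(ȳ_st) ≈ 0.0302

V̂(ȳ_st) = Σ W_h² (1 − n_h/N_h) s_h²/n_h, with W_h = N_h/N and N = 3140:
  stratum 1: (980/3140)²·(1 − 165/980)·2.7²/165 = 0.00357905
  stratum 2: (1080/3140)²·(1 − 116/1080)·5.0²/116 = 0.0227574
  stratum 3: (720/3140)²·(1 − 163/720)·2.4²/163 = 0.00143735
  stratum 4: (360/3140)²·(1 − 87/360)·4.6²/87 = 0.00242439
V̂(ȳ_st) = 0.0301982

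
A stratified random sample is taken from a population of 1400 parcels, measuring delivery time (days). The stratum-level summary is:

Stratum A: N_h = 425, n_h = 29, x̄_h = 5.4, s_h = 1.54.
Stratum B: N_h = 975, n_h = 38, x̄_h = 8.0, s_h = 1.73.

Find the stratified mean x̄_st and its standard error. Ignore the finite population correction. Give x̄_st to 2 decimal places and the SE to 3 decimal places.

x̄_st ≈ 7.21, SE ≈ 0.214

x̄_st = Σ W_h x̄_h = (425·5.4 + 975·8.0)/1400 = 7.21071
V̂(x̄_st) = Σ W_h² s_h²/n_h, with W_h = N_h/N and N = 1400:
  stratum A: (425/1400)²·1.54²/29 = 0.00753642
  stratum B: (975/1400)²·1.73²/38 = 0.0381999
V̂(x̄_st) = 0.0457363
SE(x̄_st) = √0.0457363 = 0.21386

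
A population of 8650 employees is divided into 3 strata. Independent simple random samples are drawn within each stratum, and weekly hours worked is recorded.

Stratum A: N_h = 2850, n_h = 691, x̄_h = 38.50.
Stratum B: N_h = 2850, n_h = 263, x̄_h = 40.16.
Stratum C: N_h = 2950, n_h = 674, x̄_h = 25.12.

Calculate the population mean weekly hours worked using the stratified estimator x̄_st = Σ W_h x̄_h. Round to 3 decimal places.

N = Σ N_h = 8650. Stratum weights W_h = N_h/N.
x̄_st = (2850·38.50 + 2850·40.16 + 2950·25.12) / 8650 = 34.48382

x̄_st ≈ 34.484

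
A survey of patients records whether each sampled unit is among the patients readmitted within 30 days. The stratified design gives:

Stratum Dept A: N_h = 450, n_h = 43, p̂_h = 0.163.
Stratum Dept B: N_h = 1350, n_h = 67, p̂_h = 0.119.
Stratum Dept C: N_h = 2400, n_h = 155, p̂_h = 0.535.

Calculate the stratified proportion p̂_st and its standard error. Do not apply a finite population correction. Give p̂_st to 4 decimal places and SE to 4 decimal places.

p̂_st ≈ 0.3614, SE ≈ 0.0270

N = 4200; stratum weights W_h = N_h/N.
p̂_st = Σ W_h p̂_h = (450·0.163 + 1350·0.119 + 2400·0.535)/4200 = 0.36143
V̂(p̂_st) = Σ W_h² p̂_h(1−p̂_h)/(n_h−1):
  stratum Dept A: (450/4200)²·0.163·0.837/42 = 3.72898e-05
  stratum Dept B: (1350/4200)²·0.119·0.881/66 = 0.000164115
  stratum Dept C: (2400/4200)²·0.535·0.465/154 = 0.000527485
V̂(p̂_st) = 0.000728889; SE = √V̂ = 0.026998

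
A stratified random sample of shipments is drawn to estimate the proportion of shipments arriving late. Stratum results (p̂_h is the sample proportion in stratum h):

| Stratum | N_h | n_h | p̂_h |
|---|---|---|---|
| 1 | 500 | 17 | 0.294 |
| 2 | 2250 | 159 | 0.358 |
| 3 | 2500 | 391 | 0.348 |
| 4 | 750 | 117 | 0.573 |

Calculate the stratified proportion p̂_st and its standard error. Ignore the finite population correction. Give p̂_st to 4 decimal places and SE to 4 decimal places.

N = 6000; stratum weights W_h = N_h/N.
p̂_st = Σ W_h p̂_h = (500·0.294 + 2250·0.358 + 2500·0.348 + 750·0.573)/6000 = 0.37538
V̂(p̂_st) = Σ W_h² p̂_h(1−p̂_h)/(n_h−1):
  stratum 1: (500/6000)²·0.294·0.706/16 = 9.00885e-05
  stratum 2: (2250/6000)²·0.358·0.642/158 = 0.000204561
  stratum 3: (2500/6000)²·0.348·0.652/390 = 0.000101004
  stratum 4: (750/6000)²·0.573·0.427/116 = 3.29568e-05
V̂(p̂_st) = 0.000428611; SE = √V̂ = 0.0207029

p̂_st ≈ 0.3754, SE ≈ 0.0207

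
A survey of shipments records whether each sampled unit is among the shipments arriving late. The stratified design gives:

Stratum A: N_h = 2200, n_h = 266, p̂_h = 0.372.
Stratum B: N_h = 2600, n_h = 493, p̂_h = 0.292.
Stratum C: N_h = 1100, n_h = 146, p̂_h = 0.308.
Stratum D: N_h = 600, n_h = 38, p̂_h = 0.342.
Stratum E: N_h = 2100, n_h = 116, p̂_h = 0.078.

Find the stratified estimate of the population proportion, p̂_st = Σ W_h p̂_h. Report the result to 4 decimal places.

N = 8600; stratum weights W_h = N_h/N.
p̂_st = Σ W_h p̂_h = (2200·0.372 + 2600·0.292 + 1100·0.308 + 600·0.342 + 2100·0.078)/8600 = 0.26574

p̂_st ≈ 0.2657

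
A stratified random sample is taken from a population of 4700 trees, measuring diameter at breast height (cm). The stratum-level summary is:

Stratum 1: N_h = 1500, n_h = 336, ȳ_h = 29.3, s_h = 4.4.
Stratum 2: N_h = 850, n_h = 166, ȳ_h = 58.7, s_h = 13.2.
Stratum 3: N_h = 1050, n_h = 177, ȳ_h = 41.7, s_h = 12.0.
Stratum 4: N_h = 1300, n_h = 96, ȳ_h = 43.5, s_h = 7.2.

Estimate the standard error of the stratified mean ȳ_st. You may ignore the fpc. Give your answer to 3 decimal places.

SE(ȳ_st) ≈ 0.349

V̂(ȳ_st) = Σ W_h² s_h²/n_h, with W_h = N_h/N and N = 4700:
  stratum 1: (1500/4700)²·4.4²/336 = 0.00586885
  stratum 2: (850/4700)²·13.2²/166 = 0.0343306
  stratum 3: (1050/4700)²·12.0²/177 = 0.0406043
  stratum 4: (1300/4700)²·7.2²/96 = 0.0413128
V̂(ȳ_st) = 0.122117
SE(ȳ_st) = √0.122117 = 0.349452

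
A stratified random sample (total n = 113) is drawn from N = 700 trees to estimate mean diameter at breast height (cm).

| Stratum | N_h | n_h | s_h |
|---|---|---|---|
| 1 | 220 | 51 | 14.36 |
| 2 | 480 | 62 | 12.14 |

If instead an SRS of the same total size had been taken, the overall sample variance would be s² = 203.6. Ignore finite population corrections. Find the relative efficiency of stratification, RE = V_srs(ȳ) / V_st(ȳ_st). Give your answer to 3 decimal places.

RE ≈ 1.188

V̂(ȳ_st) = Σ W_h² s_h²/n_h, with W_h = N_h/N and N = 700:
  stratum 1: (220/700)²·14.36²/51 = 0.399382
  stratum 2: (480/700)²·12.14²/62 = 1.11772
V_st = 1.5171
V_srs = s²/n = 203.6/113 = 1.80177
Relative efficiency = V_srs / V_st = 1.80177/1.5171 = 1.1876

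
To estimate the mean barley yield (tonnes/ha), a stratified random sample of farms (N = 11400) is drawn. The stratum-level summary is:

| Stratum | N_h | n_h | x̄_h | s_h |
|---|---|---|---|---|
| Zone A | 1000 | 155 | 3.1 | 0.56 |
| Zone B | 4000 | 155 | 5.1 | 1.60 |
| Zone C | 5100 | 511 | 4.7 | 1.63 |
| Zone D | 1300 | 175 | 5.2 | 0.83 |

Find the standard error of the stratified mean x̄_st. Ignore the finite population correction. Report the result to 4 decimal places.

V̂(x̄_st) = Σ W_h² s_h²/n_h, with W_h = N_h/N and N = 11400:
  stratum Zone A: (1000/11400)²·0.56²/155 = 1.55681e-05
  stratum Zone B: (4000/11400)²·1.60²/155 = 0.00203338
  stratum Zone C: (5100/11400)²·1.63²/511 = 0.0010406
  stratum Zone D: (1300/11400)²·0.83²/175 = 5.11912e-05
V̂(x̄_st) = 0.00314074
SE(x̄_st) = √0.00314074 = 0.0560423

SE(x̄_st) ≈ 0.0560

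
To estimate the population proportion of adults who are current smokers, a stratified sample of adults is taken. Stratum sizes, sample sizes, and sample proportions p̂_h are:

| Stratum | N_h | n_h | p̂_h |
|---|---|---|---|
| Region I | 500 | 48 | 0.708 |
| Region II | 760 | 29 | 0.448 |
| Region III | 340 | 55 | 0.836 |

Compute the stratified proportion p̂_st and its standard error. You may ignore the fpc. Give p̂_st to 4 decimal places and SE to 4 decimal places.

p̂_st ≈ 0.6117, SE ≈ 0.0504

N = 1600; stratum weights W_h = N_h/N.
p̂_st = Σ W_h p̂_h = (500·0.708 + 760·0.448 + 340·0.836)/1600 = 0.61170
V̂(p̂_st) = Σ W_h² p̂_h(1−p̂_h)/(n_h−1):
  stratum Region I: (500/1600)²·0.708·0.292/47 = 0.000429555
  stratum Region II: (760/1600)²·0.448·0.552/28 = 0.00199272
  stratum Region III: (340/1600)²·0.836·0.164/54 = 0.00011465
V̂(p̂_st) = 0.00253692; SE = √V̂ = 0.0503679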